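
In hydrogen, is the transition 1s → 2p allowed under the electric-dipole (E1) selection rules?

Δl = 1 − 0 = +1; the E1 rule Δl = ±1 is ✓.
All E1 selection rules are satisfied.

allowed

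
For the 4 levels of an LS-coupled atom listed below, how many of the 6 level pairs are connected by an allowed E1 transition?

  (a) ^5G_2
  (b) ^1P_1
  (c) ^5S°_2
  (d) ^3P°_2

(a)–(b): forbidden (parity, ΔS, ΔL).
(a)–(c): forbidden (ΔL).
(a)–(d): forbidden (ΔS, ΔL).
(b)–(c): forbidden (ΔS).
(b)–(d): forbidden (ΔS).
(c)–(d): forbidden (parity, ΔS).
Allowed pairs: 0 of 6.

0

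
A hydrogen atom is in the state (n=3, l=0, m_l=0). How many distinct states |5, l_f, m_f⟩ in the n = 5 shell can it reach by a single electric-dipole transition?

E1 requires Δl = ±1, so l_f ∈ {-1, 1}; with 0 ≤ l_f ≤ n_f−1 = 4, the allowed l_f values are {1}.
For l_f = 1: m_f ∈ {m_i−1, m_i, m_i+1} ∩ [−1, 1] = {-1, 0, 1} → 3 states.
Total: 3.

3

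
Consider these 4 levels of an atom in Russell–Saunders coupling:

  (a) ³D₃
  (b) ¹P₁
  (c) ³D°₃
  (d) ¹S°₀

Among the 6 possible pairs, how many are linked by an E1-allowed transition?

2

(a)–(b): forbidden (parity, ΔS, ΔJ).
(a)–(c): allowed.
(a)–(d): forbidden (ΔS, ΔL, ΔJ).
(b)–(c): forbidden (ΔS, ΔJ).
(b)–(d): allowed.
(c)–(d): forbidden (parity, ΔS, ΔL, ΔJ).
Allowed pairs: 2 of 6.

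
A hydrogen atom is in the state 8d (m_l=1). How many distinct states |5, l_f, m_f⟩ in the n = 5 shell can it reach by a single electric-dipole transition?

5

E1 requires Δl = ±1, so l_f ∈ {1, 3}; with 0 ≤ l_f ≤ n_f−1 = 4, the allowed l_f values are {1, 3}.
For l_f = 1: m_f ∈ {m_i−1, m_i, m_i+1} ∩ [−1, 1] = {0, 1} → 2 states.
For l_f = 3: m_f ∈ {m_i−1, m_i, m_i+1} ∩ [−3, 3] = {0, 1, 2} → 3 states.
Total: 5.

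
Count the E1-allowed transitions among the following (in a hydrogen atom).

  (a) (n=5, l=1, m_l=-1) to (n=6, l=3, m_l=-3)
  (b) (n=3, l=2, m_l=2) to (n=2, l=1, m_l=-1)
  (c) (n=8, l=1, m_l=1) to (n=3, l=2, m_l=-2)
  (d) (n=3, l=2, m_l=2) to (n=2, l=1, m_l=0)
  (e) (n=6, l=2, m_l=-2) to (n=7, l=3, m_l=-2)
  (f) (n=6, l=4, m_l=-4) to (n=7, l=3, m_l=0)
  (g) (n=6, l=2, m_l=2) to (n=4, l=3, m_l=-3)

(a) forbidden — Δl = +2 (E1 requires Δl = ±1); Δm_l = -2 (E1 requires Δm_l = 0, ±1)
(b) forbidden — Δm_l = -3 (E1 requires Δm_l = 0, ±1)
(c) forbidden — Δm_l = -3 (E1 requires Δm_l = 0, ±1)
(d) forbidden — Δm_l = -2 (E1 requires Δm_l = 0, ±1)
(e) allowed
(f) forbidden — Δm_l = +4 (E1 requires Δm_l = 0, ±1)
(g) forbidden — Δm_l = -5 (E1 requires Δm_l = 0, ±1)
Total allowed: 1 of 7.

1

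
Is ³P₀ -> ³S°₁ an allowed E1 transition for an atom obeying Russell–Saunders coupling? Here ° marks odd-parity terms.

ΔL = 0, ±1 (not L=0↔0): L: 1 → 0, ΔL = -1 — satisfied.
ΔJ = 0, ±1 (not J=0↔0): J: 0 → 1, ΔJ = +1 — satisfied.
ΔS = 0: S: 1 → 1 — satisfied.
Parity must change: even → odd — satisfied.
All four E1 rules are satisfied.

allowed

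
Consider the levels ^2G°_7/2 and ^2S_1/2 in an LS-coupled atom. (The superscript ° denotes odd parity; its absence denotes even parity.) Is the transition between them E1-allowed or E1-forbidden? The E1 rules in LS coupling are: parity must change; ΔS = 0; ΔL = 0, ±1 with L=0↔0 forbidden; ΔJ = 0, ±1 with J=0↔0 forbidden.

forbidden

ΔL = 0, ±1 (not L=0↔0): L: 4 → 0, ΔL = -4 — fails.
ΔJ = 0, ±1 (not J=0↔0): J: 7/2 → 1/2, ΔJ = -3 — fails.
Parity must change: odd → even — passes.
ΔS = 0: S: 1/2 → 1/2 — passes.
Rule(s) violated: ΔL, ΔJ.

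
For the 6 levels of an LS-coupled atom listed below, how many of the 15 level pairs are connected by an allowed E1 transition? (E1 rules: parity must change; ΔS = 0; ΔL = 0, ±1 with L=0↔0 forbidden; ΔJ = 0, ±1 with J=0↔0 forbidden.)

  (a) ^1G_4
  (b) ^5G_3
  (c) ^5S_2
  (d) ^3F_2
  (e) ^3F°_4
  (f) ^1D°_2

(a)–(b): forbidden (parity, ΔS).
(a)–(c): forbidden (parity, ΔS, ΔL, ΔJ).
(a)–(d): forbidden (parity, ΔS, ΔJ).
(a)–(e): forbidden (ΔS).
(a)–(f): forbidden (ΔL, ΔJ).
(b)–(c): forbidden (parity, ΔL).
(b)–(d): forbidden (parity, ΔS).
(b)–(e): forbidden (ΔS).
(b)–(f): forbidden (ΔS, ΔL).
(c)–(d): forbidden (parity, ΔS, ΔL).
(c)–(e): forbidden (ΔS, ΔL, ΔJ).
(c)–(f): forbidden (ΔS, ΔL).
(d)–(e): forbidden (ΔJ).
(d)–(f): forbidden (ΔS).
(e)–(f): forbidden (parity, ΔS, ΔJ).
Allowed pairs: 0 of 15.

0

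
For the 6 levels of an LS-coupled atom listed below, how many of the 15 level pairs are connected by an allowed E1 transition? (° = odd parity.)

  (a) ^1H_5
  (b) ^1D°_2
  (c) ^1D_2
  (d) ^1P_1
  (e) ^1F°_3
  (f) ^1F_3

(a)–(b): forbidden (ΔL, ΔJ).
(a)–(c): forbidden (parity, ΔL, ΔJ).
(a)–(d): forbidden (parity, ΔL, ΔJ).
(a)–(e): forbidden (ΔL, ΔJ).
(a)–(f): forbidden (parity, ΔL, ΔJ).
(b)–(c): allowed.
(b)–(d): allowed.
(b)–(e): forbidden (parity).
(b)–(f): allowed.
(c)–(d): forbidden (parity).
(c)–(e): allowed.
(c)–(f): forbidden (parity).
(d)–(e): forbidden (ΔL, ΔJ).
(d)–(f): forbidden (parity, ΔL, ΔJ).
(e)–(f): allowed.
Allowed pairs: 5 of 15.

5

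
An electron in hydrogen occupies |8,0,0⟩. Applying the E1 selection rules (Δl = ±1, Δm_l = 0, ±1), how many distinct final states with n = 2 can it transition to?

3

E1 requires Δl = ±1, so l_f ∈ {-1, 1}; with 0 ≤ l_f ≤ n_f−1 = 1, the allowed l_f values are {1}.
For l_f = 1: m_f ∈ {m_i−1, m_i, m_i+1} ∩ [−1, 1] = {-1, 0, 1} → 3 states.
Total: 3.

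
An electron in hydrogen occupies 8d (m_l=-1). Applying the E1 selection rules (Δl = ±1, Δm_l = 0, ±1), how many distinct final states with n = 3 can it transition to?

E1 requires Δl = ±1, so l_f ∈ {1, 3}; with 0 ≤ l_f ≤ n_f−1 = 2, the allowed l_f values are {1}.
For l_f = 1: m_f ∈ {m_i−1, m_i, m_i+1} ∩ [−1, 1] = {-1, 0} → 2 states.
Total: 2.

2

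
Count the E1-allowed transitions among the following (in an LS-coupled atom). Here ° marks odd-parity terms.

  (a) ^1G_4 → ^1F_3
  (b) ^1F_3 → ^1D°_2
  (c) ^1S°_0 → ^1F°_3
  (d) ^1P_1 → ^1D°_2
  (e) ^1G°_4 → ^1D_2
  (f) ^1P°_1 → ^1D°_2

(a) forbidden (parity fails)
(b) allowed
(c) forbidden (parity, ΔL, ΔJ fail)
(d) allowed
(e) forbidden (ΔL, ΔJ fail)
(f) forbidden (parity fails)
Total allowed: 2 of 6.

2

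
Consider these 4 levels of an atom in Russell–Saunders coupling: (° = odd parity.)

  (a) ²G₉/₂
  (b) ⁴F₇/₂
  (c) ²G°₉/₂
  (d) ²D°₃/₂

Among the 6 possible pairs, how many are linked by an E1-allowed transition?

1

(a)–(b): forbidden (parity, ΔS).
(a)–(c): allowed.
(a)–(d): forbidden (ΔL, ΔJ).
(b)–(c): forbidden (ΔS).
(b)–(d): forbidden (ΔS, ΔJ).
(c)–(d): forbidden (parity, ΔL, ΔJ).
Allowed pairs: 1 of 6.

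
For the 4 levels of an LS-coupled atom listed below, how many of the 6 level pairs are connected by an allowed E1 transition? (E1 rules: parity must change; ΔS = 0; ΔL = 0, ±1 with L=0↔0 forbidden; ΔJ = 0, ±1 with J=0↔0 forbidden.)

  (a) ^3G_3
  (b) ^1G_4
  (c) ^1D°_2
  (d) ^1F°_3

1

(a)–(b): forbidden (parity, ΔS).
(a)–(c): forbidden (ΔS, ΔL).
(a)–(d): forbidden (ΔS).
(b)–(c): forbidden (ΔL, ΔJ).
(b)–(d): allowed.
(c)–(d): forbidden (parity).
Allowed pairs: 1 of 6.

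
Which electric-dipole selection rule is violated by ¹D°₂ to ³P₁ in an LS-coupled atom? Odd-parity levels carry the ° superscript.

the ΔS = 0 rule

Initial level: S=0, L=2, J=2, parity odd. Final level: S=1, L=1, J=1, parity even.
Parity must change: odd → even — ok.
ΔS = 0: S: 0 → 1 — fails.
ΔL = 0, ±1 (not L=0↔0): L: 2 → 1, ΔL = -1 — ok.
ΔJ = 0, ±1 (not J=0↔0): J: 2 → 1, ΔJ = -1 — ok.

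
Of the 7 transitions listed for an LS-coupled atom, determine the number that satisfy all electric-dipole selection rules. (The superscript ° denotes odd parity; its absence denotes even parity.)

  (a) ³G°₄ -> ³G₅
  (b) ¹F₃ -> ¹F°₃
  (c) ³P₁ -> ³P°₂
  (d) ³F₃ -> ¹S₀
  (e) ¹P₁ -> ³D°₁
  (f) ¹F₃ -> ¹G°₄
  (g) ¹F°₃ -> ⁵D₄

4

(a) allowed
(b) allowed
(c) allowed
(d) forbidden (parity, ΔS, ΔL, ΔJ fail)
(e) forbidden (ΔS fails)
(f) allowed
(g) forbidden (ΔS fails)
Total allowed: 4 of 7.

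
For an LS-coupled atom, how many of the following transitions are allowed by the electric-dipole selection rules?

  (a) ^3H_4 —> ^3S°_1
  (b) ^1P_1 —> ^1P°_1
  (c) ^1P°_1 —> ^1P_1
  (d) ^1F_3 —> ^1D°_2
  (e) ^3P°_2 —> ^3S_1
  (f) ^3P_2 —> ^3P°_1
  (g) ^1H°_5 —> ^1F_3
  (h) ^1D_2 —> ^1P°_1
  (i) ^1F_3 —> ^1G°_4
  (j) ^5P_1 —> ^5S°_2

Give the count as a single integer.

8

(a) forbidden (ΔL, ΔJ fail)
(b) allowed
(c) allowed
(d) allowed
(e) allowed
(f) allowed
(g) forbidden (ΔL, ΔJ fail)
(h) allowed
(i) allowed
(j) allowed
Total allowed: 8 of 10.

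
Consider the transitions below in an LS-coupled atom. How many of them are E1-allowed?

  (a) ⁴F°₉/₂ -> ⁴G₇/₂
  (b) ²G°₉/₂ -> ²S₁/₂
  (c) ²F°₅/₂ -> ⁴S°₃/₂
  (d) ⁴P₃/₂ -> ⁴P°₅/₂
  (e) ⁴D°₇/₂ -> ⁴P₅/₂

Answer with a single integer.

3

(a) allowed
(b) forbidden (ΔL, ΔJ fail)
(c) forbidden (parity, ΔS, ΔL fail)
(d) allowed
(e) allowed
Total allowed: 3 of 5.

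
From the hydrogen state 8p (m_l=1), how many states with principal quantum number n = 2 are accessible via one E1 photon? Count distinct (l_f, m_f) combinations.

E1 requires Δl = ±1, so l_f ∈ {0, 2}; with 0 ≤ l_f ≤ n_f−1 = 1, the allowed l_f values are {0}.
For l_f = 0: m_f ∈ {m_i−1, m_i, m_i+1} ∩ [−0, 0] = {0} → 1 state.
Total: 1.

1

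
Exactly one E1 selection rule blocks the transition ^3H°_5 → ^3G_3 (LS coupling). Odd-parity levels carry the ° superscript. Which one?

Reading off the term symbols: S 1→1, L 5→4, J 5→3, parity odd→even.
Parity must change: odd → even — ok.
ΔS = 0: S: 1 → 1 — ok.
ΔL = 0, ±1 (not L=0↔0): L: 5 → 4, ΔL = -1 — ok.
ΔJ = 0, ±1 (not J=0↔0): J: 5 → 3, ΔJ = -2 — fails.

the ΔJ = 0, ±1 rule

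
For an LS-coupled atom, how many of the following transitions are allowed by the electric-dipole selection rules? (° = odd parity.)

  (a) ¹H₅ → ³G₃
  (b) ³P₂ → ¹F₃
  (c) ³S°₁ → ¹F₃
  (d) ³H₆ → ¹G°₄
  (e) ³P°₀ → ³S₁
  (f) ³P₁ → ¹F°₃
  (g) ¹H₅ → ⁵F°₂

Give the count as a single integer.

(a) forbidden (parity, ΔS, ΔJ fail)
(b) forbidden (parity, ΔS, ΔL fail)
(c) forbidden (ΔS, ΔL, ΔJ fail)
(d) forbidden (ΔS, ΔJ fail)
(e) allowed
(f) forbidden (ΔS, ΔL, ΔJ fail)
(g) forbidden (ΔS, ΔL, ΔJ fail)
Total allowed: 1 of 7.

1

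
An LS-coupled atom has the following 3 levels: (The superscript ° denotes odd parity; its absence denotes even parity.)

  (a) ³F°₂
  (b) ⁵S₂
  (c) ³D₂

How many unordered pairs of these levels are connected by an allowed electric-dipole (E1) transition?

(a)–(b): forbidden (ΔS, ΔL).
(a)–(c): allowed.
(b)–(c): forbidden (parity, ΔS, ΔL).
Allowed pairs: 1 of 3.

1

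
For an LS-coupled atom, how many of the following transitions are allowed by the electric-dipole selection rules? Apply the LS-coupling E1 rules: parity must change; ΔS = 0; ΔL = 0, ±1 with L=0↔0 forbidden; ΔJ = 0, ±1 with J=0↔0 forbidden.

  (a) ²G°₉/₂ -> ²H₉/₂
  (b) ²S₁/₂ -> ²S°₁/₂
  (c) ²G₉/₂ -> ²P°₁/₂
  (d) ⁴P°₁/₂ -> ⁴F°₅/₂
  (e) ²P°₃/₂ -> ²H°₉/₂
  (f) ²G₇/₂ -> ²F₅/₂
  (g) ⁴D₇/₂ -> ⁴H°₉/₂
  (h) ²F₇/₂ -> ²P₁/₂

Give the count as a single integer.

1

(a) allowed
(b) forbidden (ΔL fails)
(c) forbidden (ΔL, ΔJ fail)
(d) forbidden (parity, ΔL, ΔJ fail)
(e) forbidden (parity, ΔL, ΔJ fail)
(f) forbidden (parity fails)
(g) forbidden (ΔL fails)
(h) forbidden (parity, ΔL, ΔJ fail)
Total allowed: 1 of 8.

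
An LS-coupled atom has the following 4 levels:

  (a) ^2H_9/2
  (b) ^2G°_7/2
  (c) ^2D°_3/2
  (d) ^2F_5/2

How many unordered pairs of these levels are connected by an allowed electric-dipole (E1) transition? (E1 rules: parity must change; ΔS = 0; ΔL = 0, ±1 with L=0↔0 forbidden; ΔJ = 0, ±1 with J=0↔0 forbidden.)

3

(a)–(b): allowed.
(a)–(c): forbidden (ΔL, ΔJ).
(a)–(d): forbidden (parity, ΔL, ΔJ).
(b)–(c): forbidden (parity, ΔL, ΔJ).
(b)–(d): allowed.
(c)–(d): allowed.
Allowed pairs: 3 of 6.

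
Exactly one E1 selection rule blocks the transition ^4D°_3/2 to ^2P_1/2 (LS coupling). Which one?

the ΔS = 0 rule

Initial level: S=3/2, L=2, J=3/2, parity odd. Final level: S=1/2, L=1, J=1/2, parity even.
ΔJ = 0, ±1 (not J=0↔0): J: 3/2 → 1/2, ΔJ = -1 — ok.
Parity must change: odd → even — ok.
ΔS = 0: S: 3/2 → 1/2 — fails.
ΔL = 0, ±1 (not L=0↔0): L: 2 → 1, ΔL = -1 — ok.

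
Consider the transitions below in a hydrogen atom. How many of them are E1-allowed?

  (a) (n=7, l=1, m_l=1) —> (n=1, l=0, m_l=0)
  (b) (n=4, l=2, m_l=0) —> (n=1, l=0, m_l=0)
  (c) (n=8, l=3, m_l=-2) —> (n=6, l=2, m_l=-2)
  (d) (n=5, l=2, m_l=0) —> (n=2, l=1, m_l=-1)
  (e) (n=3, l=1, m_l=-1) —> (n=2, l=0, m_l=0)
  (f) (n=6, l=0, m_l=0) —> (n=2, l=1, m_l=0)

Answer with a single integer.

(a) allowed
(b) forbidden — Δl = -2 (E1 requires Δl = ±1)
(c) allowed
(d) allowed
(e) allowed
(f) allowed
Total allowed: 5 of 6.

5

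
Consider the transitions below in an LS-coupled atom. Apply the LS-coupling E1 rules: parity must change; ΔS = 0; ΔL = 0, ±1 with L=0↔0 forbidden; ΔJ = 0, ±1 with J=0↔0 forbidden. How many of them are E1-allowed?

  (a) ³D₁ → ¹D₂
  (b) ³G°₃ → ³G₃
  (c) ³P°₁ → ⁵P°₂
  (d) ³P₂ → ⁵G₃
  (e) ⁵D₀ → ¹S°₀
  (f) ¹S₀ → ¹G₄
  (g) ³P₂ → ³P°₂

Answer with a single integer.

(a) forbidden (parity, ΔS fail)
(b) allowed
(c) forbidden (parity, ΔS fail)
(d) forbidden (parity, ΔS, ΔL fail)
(e) forbidden (ΔS, ΔL, ΔJ fail)
(f) forbidden (parity, ΔL, ΔJ fail)
(g) allowed
Total allowed: 2 of 7.

2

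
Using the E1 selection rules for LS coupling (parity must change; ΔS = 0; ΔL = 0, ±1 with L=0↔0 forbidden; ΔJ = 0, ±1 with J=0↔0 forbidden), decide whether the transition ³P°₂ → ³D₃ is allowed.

allowed

Initial level: S=1, L=1, J=2, parity odd. Final level: S=1, L=2, J=3, parity even.
ΔJ = 0, ±1 (not J=0↔0): J: 2 → 3, ΔJ = +1 — passes.
Parity must change: odd → even — passes.
ΔS = 0: S: 1 → 1 — passes.
ΔL = 0, ±1 (not L=0↔0): L: 1 → 2, ΔL = +1 — passes.
All four E1 rules are satisfied.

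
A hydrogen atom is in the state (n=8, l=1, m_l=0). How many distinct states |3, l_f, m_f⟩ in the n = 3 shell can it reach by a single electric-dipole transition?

4

E1 requires Δl = ±1, so l_f ∈ {0, 2}; with 0 ≤ l_f ≤ n_f−1 = 2, the allowed l_f values are {0, 2}.
For l_f = 0: m_f ∈ {m_i−1, m_i, m_i+1} ∩ [−0, 0] = {0} → 1 state.
For l_f = 2: m_f ∈ {m_i−1, m_i, m_i+1} ∩ [−2, 2] = {-1, 0, 1} → 3 states.
Total: 4.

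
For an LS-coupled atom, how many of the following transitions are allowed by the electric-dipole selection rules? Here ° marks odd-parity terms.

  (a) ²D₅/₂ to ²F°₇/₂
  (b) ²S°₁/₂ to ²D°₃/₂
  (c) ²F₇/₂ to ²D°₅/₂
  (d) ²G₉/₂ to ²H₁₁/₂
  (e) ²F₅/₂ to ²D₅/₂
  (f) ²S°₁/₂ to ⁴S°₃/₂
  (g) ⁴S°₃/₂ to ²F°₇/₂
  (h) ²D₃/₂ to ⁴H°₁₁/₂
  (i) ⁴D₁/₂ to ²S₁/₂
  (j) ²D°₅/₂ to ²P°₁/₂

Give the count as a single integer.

(a) allowed
(b) forbidden (parity, ΔL fail)
(c) allowed
(d) forbidden (parity fails)
(e) forbidden (parity fails)
(f) forbidden (parity, ΔS, ΔL fail)
(g) forbidden (parity, ΔS, ΔL, ΔJ fail)
(h) forbidden (ΔS, ΔL, ΔJ fail)
(i) forbidden (parity, ΔS, ΔL fail)
(j) forbidden (parity, ΔJ fail)
Total allowed: 2 of 10.

2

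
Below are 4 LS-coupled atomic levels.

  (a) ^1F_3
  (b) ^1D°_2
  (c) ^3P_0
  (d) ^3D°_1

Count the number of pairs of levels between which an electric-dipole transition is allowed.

2

(a)–(b): allowed.
(a)–(c): forbidden (parity, ΔS, ΔL, ΔJ).
(a)–(d): forbidden (ΔS, ΔJ).
(b)–(c): forbidden (ΔS, ΔJ).
(b)–(d): forbidden (parity, ΔS).
(c)–(d): allowed.
Allowed pairs: 2 of 6.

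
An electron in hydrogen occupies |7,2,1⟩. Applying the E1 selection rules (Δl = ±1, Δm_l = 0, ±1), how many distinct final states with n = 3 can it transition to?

E1 requires Δl = ±1, so l_f ∈ {1, 3}; with 0 ≤ l_f ≤ n_f−1 = 2, the allowed l_f values are {1}.
For l_f = 1: m_f ∈ {m_i−1, m_i, m_i+1} ∩ [−1, 1] = {0, 1} → 2 states.
Total: 2.

2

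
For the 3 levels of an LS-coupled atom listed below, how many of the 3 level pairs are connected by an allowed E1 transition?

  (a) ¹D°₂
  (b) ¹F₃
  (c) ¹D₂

(a)–(b): allowed.
(a)–(c): allowed.
(b)–(c): forbidden (parity).
Allowed pairs: 2 of 3.

2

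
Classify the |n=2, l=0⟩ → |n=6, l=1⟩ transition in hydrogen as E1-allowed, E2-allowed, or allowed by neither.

Δl = 1 − 0 = +1; l_i + l_f = 1.
E1 (Δl = ±1): satisfied.
E2 (Δl = 0,±2, l_i+l_f ≥ 2): not satisfied.

E1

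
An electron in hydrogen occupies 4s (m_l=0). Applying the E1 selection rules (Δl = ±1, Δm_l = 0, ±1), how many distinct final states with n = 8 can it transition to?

E1 requires Δl = ±1, so l_f ∈ {-1, 1}; with 0 ≤ l_f ≤ n_f−1 = 7, the allowed l_f values are {1}.
For l_f = 1: m_f ∈ {m_i−1, m_i, m_i+1} ∩ [−1, 1] = {-1, 0, 1} → 3 states.
Total: 3.

3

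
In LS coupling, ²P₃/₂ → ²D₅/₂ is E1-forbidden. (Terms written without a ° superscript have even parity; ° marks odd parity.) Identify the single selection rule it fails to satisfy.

ΔJ = 0, ±1 (not J=0↔0): J: 3/2 → 5/2, ΔJ = +1 — ok.
ΔL = 0, ±1 (not L=0↔0): L: 1 → 2, ΔL = +1 — ok.
Parity must change: even → even — fails.
ΔS = 0: S: 1/2 → 1/2 — ok.

parity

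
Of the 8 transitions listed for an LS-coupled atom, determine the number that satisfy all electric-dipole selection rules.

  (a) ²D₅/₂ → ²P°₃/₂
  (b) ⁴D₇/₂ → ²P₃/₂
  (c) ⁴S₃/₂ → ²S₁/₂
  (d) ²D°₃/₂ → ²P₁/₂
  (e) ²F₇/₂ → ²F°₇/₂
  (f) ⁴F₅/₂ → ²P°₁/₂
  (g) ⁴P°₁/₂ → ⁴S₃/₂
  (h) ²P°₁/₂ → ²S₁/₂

5

(a) allowed
(b) forbidden (parity, ΔS, ΔJ fail)
(c) forbidden (parity, ΔS, ΔL fail)
(d) allowed
(e) allowed
(f) forbidden (ΔS, ΔL, ΔJ fail)
(g) allowed
(h) allowed
Total allowed: 5 of 8.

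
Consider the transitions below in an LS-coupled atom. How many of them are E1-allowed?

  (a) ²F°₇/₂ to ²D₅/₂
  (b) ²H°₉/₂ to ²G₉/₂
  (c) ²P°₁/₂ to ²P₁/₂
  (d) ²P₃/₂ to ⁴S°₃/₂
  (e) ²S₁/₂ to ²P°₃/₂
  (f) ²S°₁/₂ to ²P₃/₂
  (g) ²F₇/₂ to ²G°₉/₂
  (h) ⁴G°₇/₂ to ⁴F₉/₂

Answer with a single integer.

7

(a) allowed
(b) allowed
(c) allowed
(d) forbidden (ΔS fails)
(e) allowed
(f) allowed
(g) allowed
(h) allowed
Total allowed: 7 of 8.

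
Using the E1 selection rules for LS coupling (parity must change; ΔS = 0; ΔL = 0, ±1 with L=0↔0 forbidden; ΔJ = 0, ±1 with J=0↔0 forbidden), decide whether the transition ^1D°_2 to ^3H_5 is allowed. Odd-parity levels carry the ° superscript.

Initial level: S=0, L=2, J=2, parity odd. Final level: S=1, L=5, J=5, parity even.
Parity must change: odd → even — passes.
ΔS = 0: S: 0 → 1 — fails.
ΔL = 0, ±1 (not L=0↔0): L: 2 → 5, ΔL = +3 — fails.
ΔJ = 0, ±1 (not J=0↔0): J: 2 → 5, ΔJ = +3 — fails.
Rule(s) violated: ΔS, ΔL, ΔJ.

forbidden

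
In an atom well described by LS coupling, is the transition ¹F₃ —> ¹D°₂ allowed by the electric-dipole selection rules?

Initial level: S=0, L=3, J=3, parity even. Final level: S=0, L=2, J=2, parity odd.
Parity must change: even → odd — passes.
ΔS = 0: S: 0 → 0 — passes.
ΔL = 0, ±1 (not L=0↔0): L: 3 → 2, ΔL = -1 — passes.
ΔJ = 0, ±1 (not J=0↔0): J: 3 → 2, ΔJ = -1 — passes.
All four E1 rules are satisfied.

allowed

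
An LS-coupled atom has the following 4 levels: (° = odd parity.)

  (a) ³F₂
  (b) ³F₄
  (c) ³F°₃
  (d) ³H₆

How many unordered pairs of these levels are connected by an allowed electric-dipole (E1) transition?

(a)–(b): forbidden (parity, ΔJ).
(a)–(c): allowed.
(a)–(d): forbidden (parity, ΔL, ΔJ).
(b)–(c): allowed.
(b)–(d): forbidden (parity, ΔL, ΔJ).
(c)–(d): forbidden (ΔL, ΔJ).
Allowed pairs: 2 of 6.

2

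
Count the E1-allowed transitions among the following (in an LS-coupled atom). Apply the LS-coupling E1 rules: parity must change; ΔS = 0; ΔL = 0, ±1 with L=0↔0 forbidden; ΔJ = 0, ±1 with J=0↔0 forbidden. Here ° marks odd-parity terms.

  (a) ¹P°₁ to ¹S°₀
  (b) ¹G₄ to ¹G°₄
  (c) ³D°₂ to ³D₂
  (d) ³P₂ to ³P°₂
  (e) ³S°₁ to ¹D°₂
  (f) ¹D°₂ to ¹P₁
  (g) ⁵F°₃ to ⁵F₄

5

(a) forbidden (parity fails)
(b) allowed
(c) allowed
(d) allowed
(e) forbidden (parity, ΔS, ΔL fail)
(f) allowed
(g) allowed
Total allowed: 5 of 7.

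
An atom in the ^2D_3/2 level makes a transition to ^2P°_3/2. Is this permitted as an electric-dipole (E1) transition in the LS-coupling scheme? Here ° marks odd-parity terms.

allowed

Reading off the term symbols: S 1/2→1/2, L 2→1, J 3/2→3/2, parity even→odd.
ΔJ = 0, ±1 (not J=0↔0): J: 3/2 → 3/2, ΔJ = +0 — satisfied.
Parity must change: even → odd — satisfied.
ΔL = 0, ±1 (not L=0↔0): L: 2 → 1, ΔL = -1 — satisfied.
ΔS = 0: S: 1/2 → 1/2 — satisfied.
All four E1 rules are satisfied.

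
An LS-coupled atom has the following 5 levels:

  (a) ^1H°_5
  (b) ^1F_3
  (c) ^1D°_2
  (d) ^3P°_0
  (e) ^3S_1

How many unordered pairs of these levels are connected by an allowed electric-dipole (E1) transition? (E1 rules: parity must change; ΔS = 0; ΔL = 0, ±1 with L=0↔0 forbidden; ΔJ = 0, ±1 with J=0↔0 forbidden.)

2

(a)–(b): forbidden (ΔL, ΔJ).
(a)–(c): forbidden (parity, ΔL, ΔJ).
(a)–(d): forbidden (parity, ΔS, ΔL, ΔJ).
(a)–(e): forbidden (ΔS, ΔL, ΔJ).
(b)–(c): allowed.
(b)–(d): forbidden (ΔS, ΔL, ΔJ).
(b)–(e): forbidden (parity, ΔS, ΔL, ΔJ).
(c)–(d): forbidden (parity, ΔS, ΔJ).
(c)–(e): forbidden (ΔS, ΔL).
(d)–(e): allowed.
Allowed pairs: 2 of 10.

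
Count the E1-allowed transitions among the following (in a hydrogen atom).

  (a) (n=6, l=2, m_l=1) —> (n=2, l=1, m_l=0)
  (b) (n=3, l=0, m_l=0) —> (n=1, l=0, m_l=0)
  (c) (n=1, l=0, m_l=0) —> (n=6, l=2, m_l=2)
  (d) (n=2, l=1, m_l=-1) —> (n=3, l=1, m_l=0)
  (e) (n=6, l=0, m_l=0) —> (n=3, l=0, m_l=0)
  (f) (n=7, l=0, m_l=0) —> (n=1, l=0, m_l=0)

1

(a) allowed
(b) forbidden — Δl = +0 (E1 requires Δl = ±1)
(c) forbidden — Δl = +2 (E1 requires Δl = ±1); Δm_l = +2 (E1 requires Δm_l = 0, ±1)
(d) forbidden — Δl = +0 (E1 requires Δl = ±1)
(e) forbidden — Δl = +0 (E1 requires Δl = ±1)
(f) forbidden — Δl = +0 (E1 requires Δl = ±1)
Total allowed: 1 of 6.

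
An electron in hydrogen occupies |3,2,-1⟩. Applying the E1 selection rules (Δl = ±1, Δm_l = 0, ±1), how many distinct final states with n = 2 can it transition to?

2

E1 requires Δl = ±1, so l_f ∈ {1, 3}; with 0 ≤ l_f ≤ n_f−1 = 1, the allowed l_f values are {1}.
For l_f = 1: m_f ∈ {m_i−1, m_i, m_i+1} ∩ [−1, 1] = {-1, 0} → 2 states.
Total: 2.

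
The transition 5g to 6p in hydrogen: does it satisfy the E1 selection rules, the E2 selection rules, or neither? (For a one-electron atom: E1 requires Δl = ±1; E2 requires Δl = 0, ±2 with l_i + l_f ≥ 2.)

neither

Δl = 1 − 4 = -3; l_i + l_f = 5.
E1 (Δl = ±1): not satisfied.
E2 (Δl = 0,±2, l_i+l_f ≥ 2): not satisfied.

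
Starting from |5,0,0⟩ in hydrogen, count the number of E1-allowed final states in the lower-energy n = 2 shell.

3

E1 requires Δl = ±1, so l_f ∈ {-1, 1}; with 0 ≤ l_f ≤ n_f−1 = 1, the allowed l_f values are {1}.
For l_f = 1: m_f ∈ {m_i−1, m_i, m_i+1} ∩ [−1, 1] = {-1, 0, 1} → 3 states.
Total: 3.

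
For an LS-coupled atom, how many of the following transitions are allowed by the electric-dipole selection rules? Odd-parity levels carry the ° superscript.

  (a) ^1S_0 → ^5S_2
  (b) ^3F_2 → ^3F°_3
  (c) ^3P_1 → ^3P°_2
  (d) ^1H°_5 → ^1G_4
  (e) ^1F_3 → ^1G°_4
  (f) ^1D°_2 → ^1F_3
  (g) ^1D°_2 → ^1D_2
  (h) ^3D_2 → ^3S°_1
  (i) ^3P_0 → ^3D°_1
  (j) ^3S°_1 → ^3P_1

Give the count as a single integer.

(a) forbidden (parity, ΔS, ΔL, ΔJ fail)
(b) allowed
(c) allowed
(d) allowed
(e) allowed
(f) allowed
(g) allowed
(h) forbidden (ΔL fails)
(i) allowed
(j) allowed
Total allowed: 8 of 10.

8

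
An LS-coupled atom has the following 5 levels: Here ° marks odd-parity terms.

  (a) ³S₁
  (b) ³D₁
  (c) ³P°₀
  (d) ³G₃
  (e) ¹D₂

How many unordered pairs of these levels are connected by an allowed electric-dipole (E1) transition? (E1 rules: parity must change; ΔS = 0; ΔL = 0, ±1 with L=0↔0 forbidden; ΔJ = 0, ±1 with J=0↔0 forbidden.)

2

(a)–(b): forbidden (parity, ΔL).
(a)–(c): allowed.
(a)–(d): forbidden (parity, ΔL, ΔJ).
(a)–(e): forbidden (parity, ΔS, ΔL).
(b)–(c): allowed.
(b)–(d): forbidden (parity, ΔL, ΔJ).
(b)–(e): forbidden (parity, ΔS).
(c)–(d): forbidden (ΔL, ΔJ).
(c)–(e): forbidden (ΔS, ΔJ).
(d)–(e): forbidden (parity, ΔS, ΔL).
Allowed pairs: 2 of 10.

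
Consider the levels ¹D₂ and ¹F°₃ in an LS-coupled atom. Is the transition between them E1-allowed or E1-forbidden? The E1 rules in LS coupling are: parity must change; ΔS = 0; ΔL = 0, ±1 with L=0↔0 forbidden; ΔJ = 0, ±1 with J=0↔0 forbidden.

allowed

Reading off the term symbols: S 0→0, L 2→3, J 2→3, parity even→odd.
Parity must change: even → odd — ✓.
ΔS = 0: S: 0 → 0 — ✓.
ΔL = 0, ±1 (not L=0↔0): L: 2 → 3, ΔL = +1 — ✓.
ΔJ = 0, ±1 (not J=0↔0): J: 2 → 3, ΔJ = +1 — ✓.
All four E1 rules are satisfied.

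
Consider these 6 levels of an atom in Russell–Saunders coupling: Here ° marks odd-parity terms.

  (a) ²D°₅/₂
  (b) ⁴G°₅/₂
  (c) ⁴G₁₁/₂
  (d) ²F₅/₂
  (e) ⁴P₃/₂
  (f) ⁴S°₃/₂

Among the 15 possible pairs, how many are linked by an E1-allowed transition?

2

(a)–(b): forbidden (parity, ΔS, ΔL).
(a)–(c): forbidden (ΔS, ΔL, ΔJ).
(a)–(d): allowed.
(a)–(e): forbidden (ΔS).
(a)–(f): forbidden (parity, ΔS, ΔL).
(b)–(c): forbidden (ΔJ).
(b)–(d): forbidden (ΔS).
(b)–(e): forbidden (ΔL).
(b)–(f): forbidden (parity, ΔL).
(c)–(d): forbidden (parity, ΔS, ΔJ).
(c)–(e): forbidden (parity, ΔL, ΔJ).
(c)–(f): forbidden (ΔL, ΔJ).
(d)–(e): forbidden (parity, ΔS, ΔL).
(d)–(f): forbidden (ΔS, ΔL).
(e)–(f): allowed.
Allowed pairs: 2 of 15.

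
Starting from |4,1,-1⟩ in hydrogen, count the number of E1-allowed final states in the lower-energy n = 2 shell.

E1 requires Δl = ±1, so l_f ∈ {0, 2}; with 0 ≤ l_f ≤ n_f−1 = 1, the allowed l_f values are {0}.
For l_f = 0: m_f ∈ {m_i−1, m_i, m_i+1} ∩ [−0, 0] = {0} → 1 state.
Total: 1.

1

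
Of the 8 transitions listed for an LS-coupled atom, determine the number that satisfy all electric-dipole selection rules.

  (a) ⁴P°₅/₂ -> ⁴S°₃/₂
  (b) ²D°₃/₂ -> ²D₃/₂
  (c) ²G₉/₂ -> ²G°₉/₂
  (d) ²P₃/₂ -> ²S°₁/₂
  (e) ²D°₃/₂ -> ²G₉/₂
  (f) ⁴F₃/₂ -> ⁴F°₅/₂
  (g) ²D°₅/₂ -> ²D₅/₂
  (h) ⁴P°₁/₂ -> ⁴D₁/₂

(a) forbidden (parity fails)
(b) allowed
(c) allowed
(d) allowed
(e) forbidden (ΔL, ΔJ fail)
(f) allowed
(g) allowed
(h) allowed
Total allowed: 6 of 8.

6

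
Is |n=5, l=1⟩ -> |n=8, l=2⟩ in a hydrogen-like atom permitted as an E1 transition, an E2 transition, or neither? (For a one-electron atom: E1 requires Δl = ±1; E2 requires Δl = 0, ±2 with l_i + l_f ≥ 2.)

Δl = 2 − 1 = +1; l_i + l_f = 3.
E1 (Δl = ±1): satisfied.
E2 (Δl = 0,±2, l_i+l_f ≥ 2): not satisfied.

E1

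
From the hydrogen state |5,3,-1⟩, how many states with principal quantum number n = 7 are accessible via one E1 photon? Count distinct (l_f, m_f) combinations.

E1 requires Δl = ±1, so l_f ∈ {2, 4}; with 0 ≤ l_f ≤ n_f−1 = 6, the allowed l_f values are {2, 4}.
For l_f = 2: m_f ∈ {m_i−1, m_i, m_i+1} ∩ [−2, 2] = {-2, -1, 0} → 3 states.
For l_f = 4: m_f ∈ {m_i−1, m_i, m_i+1} ∩ [−4, 4] = {-2, -1, 0} → 3 states.
Total: 6.

6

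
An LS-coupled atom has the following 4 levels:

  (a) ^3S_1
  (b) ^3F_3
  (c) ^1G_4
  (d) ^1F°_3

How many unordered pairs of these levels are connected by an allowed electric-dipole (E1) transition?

1

(a)–(b): forbidden (parity, ΔL, ΔJ).
(a)–(c): forbidden (parity, ΔS, ΔL, ΔJ).
(a)–(d): forbidden (ΔS, ΔL, ΔJ).
(b)–(c): forbidden (parity, ΔS).
(b)–(d): forbidden (ΔS).
(c)–(d): allowed.
Allowed pairs: 1 of 6.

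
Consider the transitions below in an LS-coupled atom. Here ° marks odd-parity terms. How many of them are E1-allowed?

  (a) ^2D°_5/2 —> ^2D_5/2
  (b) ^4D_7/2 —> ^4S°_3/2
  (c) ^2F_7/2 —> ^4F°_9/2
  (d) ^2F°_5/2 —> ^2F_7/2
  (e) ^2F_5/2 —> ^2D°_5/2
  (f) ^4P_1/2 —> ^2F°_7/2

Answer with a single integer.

3

(a) allowed
(b) forbidden (ΔL, ΔJ fail)
(c) forbidden (ΔS fails)
(d) allowed
(e) allowed
(f) forbidden (ΔS, ΔL, ΔJ fail)
Total allowed: 3 of 6.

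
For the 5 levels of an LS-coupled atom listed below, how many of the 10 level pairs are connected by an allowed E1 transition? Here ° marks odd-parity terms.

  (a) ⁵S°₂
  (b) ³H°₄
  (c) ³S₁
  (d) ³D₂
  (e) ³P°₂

2

(a)–(b): forbidden (parity, ΔS, ΔL, ΔJ).
(a)–(c): forbidden (ΔS, ΔL).
(a)–(d): forbidden (ΔS, ΔL).
(a)–(e): forbidden (parity, ΔS).
(b)–(c): forbidden (ΔL, ΔJ).
(b)–(d): forbidden (ΔL, ΔJ).
(b)–(e): forbidden (parity, ΔL, ΔJ).
(c)–(d): forbidden (parity, ΔL).
(c)–(e): allowed.
(d)–(e): allowed.
Allowed pairs: 2 of 10.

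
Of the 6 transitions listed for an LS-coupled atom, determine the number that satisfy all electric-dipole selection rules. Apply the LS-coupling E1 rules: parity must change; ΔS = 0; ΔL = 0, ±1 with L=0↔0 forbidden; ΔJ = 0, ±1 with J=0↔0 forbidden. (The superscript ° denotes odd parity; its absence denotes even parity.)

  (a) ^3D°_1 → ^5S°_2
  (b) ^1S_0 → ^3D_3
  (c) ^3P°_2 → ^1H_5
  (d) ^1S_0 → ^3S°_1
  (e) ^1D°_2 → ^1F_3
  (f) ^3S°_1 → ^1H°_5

(a) forbidden (parity, ΔS, ΔL fail)
(b) forbidden (parity, ΔS, ΔL, ΔJ fail)
(c) forbidden (ΔS, ΔL, ΔJ fail)
(d) forbidden (ΔS, ΔL fail)
(e) allowed
(f) forbidden (parity, ΔS, ΔL, ΔJ fail)
Total allowed: 1 of 6.

1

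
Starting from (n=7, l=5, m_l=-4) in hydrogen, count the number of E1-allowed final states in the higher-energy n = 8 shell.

5

E1 requires Δl = ±1, so l_f ∈ {4, 6}; with 0 ≤ l_f ≤ n_f−1 = 7, the allowed l_f values are {4, 6}.
For l_f = 4: m_f ∈ {m_i−1, m_i, m_i+1} ∩ [−4, 4] = {-4, -3} → 2 states.
For l_f = 6: m_f ∈ {m_i−1, m_i, m_i+1} ∩ [−6, 6] = {-5, -4, -3} → 3 states.
Total: 5.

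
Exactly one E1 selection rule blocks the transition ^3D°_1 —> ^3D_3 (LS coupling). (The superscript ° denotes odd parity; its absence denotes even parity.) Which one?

Initial level: S=1, L=2, J=1, parity odd. Final level: S=1, L=2, J=3, parity even.
ΔJ = 0, ±1 (not J=0↔0): J: 1 → 3, ΔJ = +2 — violated.
ΔS = 0: S: 1 → 1 — satisfied.
ΔL = 0, ±1 (not L=0↔0): L: 2 → 2, ΔL = +0 — satisfied.
Parity must change: odd → even — satisfied.

the ΔJ = 0, ±1 rule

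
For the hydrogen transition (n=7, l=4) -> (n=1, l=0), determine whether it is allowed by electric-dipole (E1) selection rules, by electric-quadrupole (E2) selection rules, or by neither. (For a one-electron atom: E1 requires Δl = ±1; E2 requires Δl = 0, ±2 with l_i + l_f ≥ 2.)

Δl = 0 − 4 = -4; l_i + l_f = 4.
E1 (Δl = ±1): not satisfied.
E2 (Δl = 0,±2, l_i+l_f ≥ 2): not satisfied.

neither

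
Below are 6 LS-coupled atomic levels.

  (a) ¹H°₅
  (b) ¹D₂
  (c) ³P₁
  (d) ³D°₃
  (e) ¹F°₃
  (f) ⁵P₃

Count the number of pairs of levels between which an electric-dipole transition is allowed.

(a)–(b): forbidden (ΔL, ΔJ).
(a)–(c): forbidden (ΔS, ΔL, ΔJ).
(a)–(d): forbidden (parity, ΔS, ΔL, ΔJ).
(a)–(e): forbidden (parity, ΔL, ΔJ).
(a)–(f): forbidden (ΔS, ΔL, ΔJ).
(b)–(c): forbidden (parity, ΔS).
(b)–(d): forbidden (ΔS).
(b)–(e): allowed.
(b)–(f): forbidden (parity, ΔS).
(c)–(d): forbidden (ΔJ).
(c)–(e): forbidden (ΔS, ΔL, ΔJ).
(c)–(f): forbidden (parity, ΔS, ΔJ).
(d)–(e): forbidden (parity, ΔS).
(d)–(f): forbidden (ΔS).
(e)–(f): forbidden (ΔS, ΔL).
Allowed pairs: 1 of 15.

1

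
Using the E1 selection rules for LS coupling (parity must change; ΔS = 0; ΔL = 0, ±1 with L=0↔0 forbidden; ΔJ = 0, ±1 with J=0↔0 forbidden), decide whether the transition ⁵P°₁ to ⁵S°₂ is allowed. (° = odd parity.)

Parity must change: odd → odd — fails.
ΔS = 0: S: 2 → 2 — ok.
ΔL = 0, ±1 (not L=0↔0): L: 1 → 0, ΔL = -1 — ok.
ΔJ = 0, ±1 (not J=0↔0): J: 1 → 2, ΔJ = +1 — ok.
Rule(s) violated: parity.

forbidden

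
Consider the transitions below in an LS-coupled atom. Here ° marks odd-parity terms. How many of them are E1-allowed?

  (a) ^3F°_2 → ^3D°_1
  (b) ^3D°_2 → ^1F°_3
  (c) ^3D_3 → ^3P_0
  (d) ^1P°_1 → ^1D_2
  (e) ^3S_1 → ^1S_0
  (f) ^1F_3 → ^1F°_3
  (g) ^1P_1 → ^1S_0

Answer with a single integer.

2

(a) forbidden (parity fails)
(b) forbidden (parity, ΔS fail)
(c) forbidden (parity, ΔJ fail)
(d) allowed
(e) forbidden (parity, ΔS, ΔL fail)
(f) allowed
(g) forbidden (parity fails)
Total allowed: 2 of 7.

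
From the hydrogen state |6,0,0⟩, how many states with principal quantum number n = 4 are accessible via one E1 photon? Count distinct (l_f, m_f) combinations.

E1 requires Δl = ±1, so l_f ∈ {-1, 1}; with 0 ≤ l_f ≤ n_f−1 = 3, the allowed l_f values are {1}.
For l_f = 1: m_f ∈ {m_i−1, m_i, m_i+1} ∩ [−1, 1] = {-1, 0, 1} → 3 states.
Total: 3.

3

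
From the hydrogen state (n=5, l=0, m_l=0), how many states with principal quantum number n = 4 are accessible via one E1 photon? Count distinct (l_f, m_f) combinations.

3

E1 requires Δl = ±1, so l_f ∈ {-1, 1}; with 0 ≤ l_f ≤ n_f−1 = 3, the allowed l_f values are {1}.
For l_f = 1: m_f ∈ {m_i−1, m_i, m_i+1} ∩ [−1, 1] = {-1, 0, 1} → 3 states.
Total: 3.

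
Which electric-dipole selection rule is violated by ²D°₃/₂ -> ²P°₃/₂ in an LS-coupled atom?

Reading off the term symbols: S 1/2→1/2, L 2→1, J 3/2→3/2, parity odd→odd.
ΔS = 0: S: 1/2 → 1/2 — satisfied.
ΔJ = 0, ±1 (not J=0↔0): J: 3/2 → 3/2, ΔJ = +0 — satisfied.
Parity must change: odd → odd — violated.
ΔL = 0, ±1 (not L=0↔0): L: 2 → 1, ΔL = -1 — satisfied.

parity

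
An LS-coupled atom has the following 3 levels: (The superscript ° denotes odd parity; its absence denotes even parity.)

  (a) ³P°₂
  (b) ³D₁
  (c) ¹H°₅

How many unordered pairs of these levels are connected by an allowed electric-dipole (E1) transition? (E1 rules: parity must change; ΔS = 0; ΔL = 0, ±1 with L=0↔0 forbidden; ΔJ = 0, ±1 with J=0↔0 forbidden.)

(a)–(b): allowed.
(a)–(c): forbidden (parity, ΔS, ΔL, ΔJ).
(b)–(c): forbidden (ΔS, ΔL, ΔJ).
Allowed pairs: 1 of 3.

1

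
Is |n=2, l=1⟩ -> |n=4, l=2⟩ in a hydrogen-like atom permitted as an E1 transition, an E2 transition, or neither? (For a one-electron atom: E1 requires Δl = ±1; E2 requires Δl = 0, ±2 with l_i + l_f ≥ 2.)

Δl = 2 − 1 = +1; l_i + l_f = 3.
E1 (Δl = ±1): satisfied.
E2 (Δl = 0,±2, l_i+l_f ≥ 2): not satisfied.

E1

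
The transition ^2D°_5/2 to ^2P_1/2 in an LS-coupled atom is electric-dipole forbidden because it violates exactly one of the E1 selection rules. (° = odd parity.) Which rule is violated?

Initial level: S=1/2, L=2, J=5/2, parity odd. Final level: S=1/2, L=1, J=1/2, parity even.
ΔS = 0: S: 1/2 → 1/2 — ✓.
Parity must change: odd → even — ✓.
ΔJ = 0, ±1 (not J=0↔0): J: 5/2 → 1/2, ΔJ = -2 — ✗.
ΔL = 0, ±1 (not L=0↔0): L: 2 → 1, ΔL = -1 — ✓.

the ΔJ = 0, ±1 rule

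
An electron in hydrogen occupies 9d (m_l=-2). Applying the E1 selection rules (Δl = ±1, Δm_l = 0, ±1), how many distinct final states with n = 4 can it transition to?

E1 requires Δl = ±1, so l_f ∈ {1, 3}; with 0 ≤ l_f ≤ n_f−1 = 3, the allowed l_f values are {1, 3}.
For l_f = 1: m_f ∈ {m_i−1, m_i, m_i+1} ∩ [−1, 1] = {-1} → 1 state.
For l_f = 3: m_f ∈ {m_i−1, m_i, m_i+1} ∩ [−3, 3] = {-3, -2, -1} → 3 states.
Total: 4.

4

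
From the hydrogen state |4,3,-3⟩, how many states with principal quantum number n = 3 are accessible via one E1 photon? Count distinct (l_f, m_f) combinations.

1

E1 requires Δl = ±1, so l_f ∈ {2, 4}; with 0 ≤ l_f ≤ n_f−1 = 2, the allowed l_f values are {2}.
For l_f = 2: m_f ∈ {m_i−1, m_i, m_i+1} ∩ [−2, 2] = {-2} → 1 state.
Total: 1.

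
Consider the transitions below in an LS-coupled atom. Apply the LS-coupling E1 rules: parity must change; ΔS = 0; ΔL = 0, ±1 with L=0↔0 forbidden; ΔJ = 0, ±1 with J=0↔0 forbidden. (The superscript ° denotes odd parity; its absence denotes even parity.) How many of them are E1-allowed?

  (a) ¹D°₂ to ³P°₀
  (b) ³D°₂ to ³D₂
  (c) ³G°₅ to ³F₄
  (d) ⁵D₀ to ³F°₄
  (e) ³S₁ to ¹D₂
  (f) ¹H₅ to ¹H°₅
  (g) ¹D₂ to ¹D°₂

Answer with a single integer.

(a) forbidden (parity, ΔS, ΔJ fail)
(b) allowed
(c) allowed
(d) forbidden (ΔS, ΔJ fail)
(e) forbidden (parity, ΔS, ΔL fail)
(f) allowed
(g) allowed
Total allowed: 4 of 7.

4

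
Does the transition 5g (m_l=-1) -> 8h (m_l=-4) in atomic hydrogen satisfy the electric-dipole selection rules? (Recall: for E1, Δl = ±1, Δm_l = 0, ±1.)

Initial l = 4, final l = 5, so Δl = +1. E1 requires Δl = ±1: ok.
m_l: -1 → -4 (Δm_l = -3). |Δm_l| ≤ 1 fails.
The transition is electric-dipole forbidden.

forbidden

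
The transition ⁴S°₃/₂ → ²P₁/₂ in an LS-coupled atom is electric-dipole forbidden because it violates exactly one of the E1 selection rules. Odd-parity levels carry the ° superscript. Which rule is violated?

Initial level: S=3/2, L=0, J=3/2, parity odd. Final level: S=1/2, L=1, J=1/2, parity even.
Parity must change: odd → even — satisfied.
ΔS = 0: S: 3/2 → 1/2 — violated.
ΔL = 0, ±1 (not L=0↔0): L: 0 → 1, ΔL = +1 — satisfied.
ΔJ = 0, ±1 (not J=0↔0): J: 3/2 → 1/2, ΔJ = -1 — satisfied.

the ΔS = 0 rule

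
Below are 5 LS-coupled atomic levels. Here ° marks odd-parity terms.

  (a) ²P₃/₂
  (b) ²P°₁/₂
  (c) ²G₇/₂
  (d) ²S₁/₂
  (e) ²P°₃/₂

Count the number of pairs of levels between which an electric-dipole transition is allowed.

4

(a)–(b): allowed.
(a)–(c): forbidden (parity, ΔL, ΔJ).
(a)–(d): forbidden (parity).
(a)–(e): allowed.
(b)–(c): forbidden (ΔL, ΔJ).
(b)–(d): allowed.
(b)–(e): forbidden (parity).
(c)–(d): forbidden (parity, ΔL, ΔJ).
(c)–(e): forbidden (ΔL, ΔJ).
(d)–(e): allowed.
Allowed pairs: 4 of 10.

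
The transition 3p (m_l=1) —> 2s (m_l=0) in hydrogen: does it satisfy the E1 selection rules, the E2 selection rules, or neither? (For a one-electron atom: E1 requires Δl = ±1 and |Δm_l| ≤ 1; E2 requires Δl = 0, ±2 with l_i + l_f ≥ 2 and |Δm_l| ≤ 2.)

E1

Δl = 0 − 1 = -1; l_i + l_f = 1.
Δm_l = -1.
E1 (Δl = ±1, |Δm_l| ≤ 1): satisfied.
E2 (Δl = 0,±2, l_i+l_f ≥ 2, |Δm_l| ≤ 2): not satisfied.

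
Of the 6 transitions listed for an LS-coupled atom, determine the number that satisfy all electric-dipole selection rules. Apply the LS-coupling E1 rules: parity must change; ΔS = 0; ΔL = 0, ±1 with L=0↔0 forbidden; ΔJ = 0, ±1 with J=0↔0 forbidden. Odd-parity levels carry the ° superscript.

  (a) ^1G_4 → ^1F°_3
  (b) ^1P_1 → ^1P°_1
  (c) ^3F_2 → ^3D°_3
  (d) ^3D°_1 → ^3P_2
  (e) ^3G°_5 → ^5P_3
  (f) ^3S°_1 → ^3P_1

(a) allowed
(b) allowed
(c) allowed
(d) allowed
(e) forbidden (ΔS, ΔL, ΔJ fail)
(f) allowed
Total allowed: 5 of 6.

5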